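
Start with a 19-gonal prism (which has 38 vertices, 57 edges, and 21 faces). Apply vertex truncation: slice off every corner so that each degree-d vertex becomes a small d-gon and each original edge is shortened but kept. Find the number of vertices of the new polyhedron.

114

Truncation replaces each original edge-end by a new vertex, so V′ = 2E = 114.
Each original edge survives, and each old vertex of degree d contributes d new edges; summing degrees gives Σd = 2E, so E′ = E + 2E = 3E = 171.
Each original face survives and each original vertex becomes one new face: F′ = F + V = 59.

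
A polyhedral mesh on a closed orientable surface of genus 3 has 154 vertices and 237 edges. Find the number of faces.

For a closed orientable surface of genus 3, χ = 2 − 2·3 = -4.
F = -4 − V + E = -4 − 154 + 237 = 79.

79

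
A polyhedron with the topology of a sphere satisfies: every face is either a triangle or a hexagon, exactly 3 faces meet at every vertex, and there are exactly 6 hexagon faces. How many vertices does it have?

Let x be the number of triangles; then F = 6 + x.
Edge–face incidences: 2E = 6·6 + 3·x = 36 + 3x.
Every vertex has degree 3, so 3V = 2E.
Euler: V − E + F = 2 ⇒ (2E)/3 − E + (6 + x) = 2.
Multiply by 6: 2·(2E) − 3·(2E) + 6·(6 + x) = 12, i.e. 36 + 6x − (36 + 3x) = 12.
Collecting terms: 3x = 12, so x = 4.
Then 2E = 36 + 3·4 = 48, so E = 24, V = 2E/3 = 16, F = 6 + 4 = 10.

16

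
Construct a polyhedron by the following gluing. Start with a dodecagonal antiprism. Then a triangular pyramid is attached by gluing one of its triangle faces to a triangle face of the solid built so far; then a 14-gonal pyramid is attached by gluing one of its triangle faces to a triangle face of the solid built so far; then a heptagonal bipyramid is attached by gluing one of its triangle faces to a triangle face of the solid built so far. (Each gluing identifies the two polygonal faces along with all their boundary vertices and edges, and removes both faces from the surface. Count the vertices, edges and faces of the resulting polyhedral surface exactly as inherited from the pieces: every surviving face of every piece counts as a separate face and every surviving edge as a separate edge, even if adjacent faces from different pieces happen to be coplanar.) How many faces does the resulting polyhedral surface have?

53

A dodecagonal antiprism: V=24, E=48, F=26.
Attach a triangular pyramid (V=4, E=6, F=4) along a 3-gon: merge 3 vertices and 3 edges, delete both glued faces → V=25, E=51, F=28.
Attach a 14-gonal pyramid (V=15, E=28, F=15) along a 3-gon: merge 3 vertices and 3 edges, delete both glued faces → V=37, E=76, F=41.
Attach a heptagonal bipyramid (V=9, E=21, F=14) along a 3-gon: merge 3 vertices and 3 edges, delete both glued faces → V=43, E=94, F=53.
Check: V − E + F = 43 − 94 + 53 = 2.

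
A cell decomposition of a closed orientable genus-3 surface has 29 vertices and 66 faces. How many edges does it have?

99

For a closed orientable surface of genus 3, χ = 2 − 2·3 = -4.
E = V + F − (-4) = 29 + 66 − (-4) = 99.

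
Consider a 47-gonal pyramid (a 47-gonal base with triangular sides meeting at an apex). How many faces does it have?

A pyramid on an n-gon base has one n-gon and n triangles: V = 47 + 1 = 48, E = 2·47 = 94, F = 47 + 1 = 48.
Check: V − E + F = 48 − 94 + 48 = 2.

48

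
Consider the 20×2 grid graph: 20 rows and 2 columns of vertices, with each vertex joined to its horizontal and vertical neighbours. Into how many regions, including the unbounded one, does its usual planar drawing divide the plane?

20

The grid has V = 20·2 = 40 vertices and E = 20·1 + 2·19 = 58 edges.
F = 2 − V + E = 2 − 40 + 58 = 20.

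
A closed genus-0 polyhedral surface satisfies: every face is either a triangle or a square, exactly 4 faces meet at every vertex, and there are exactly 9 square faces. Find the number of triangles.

8

Let x be the number of triangles; then F = 9 + x.
Edge–face incidences: 2E = 4·9 + 3·x = 36 + 3x.
Every vertex has degree 4, so 4V = 2E.
Euler: V − E + F = 2 ⇒ (2E)/4 − E + (9 + x) = 2.
Multiply by 8: 2·(2E) − 4·(2E) + 8·(9 + x) = 16, i.e. 72 + 8x − 2·(36 + 3x) = 16.
Collecting terms: 2x = 16, so x = 8.
Then 2E = 36 + 3·8 = 60, so E = 30, V = 2E/4 = 15, F = 9 + 8 = 17.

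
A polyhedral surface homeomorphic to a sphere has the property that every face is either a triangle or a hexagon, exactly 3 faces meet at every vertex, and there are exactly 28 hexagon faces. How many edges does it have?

90

Let x be the number of triangles; then F = 28 + x.
Edge–face incidences: 2E = 6·28 + 3·x = 168 + 3x.
Every vertex has degree 3, so 3V = 2E.
Euler: V − E + F = 2 ⇒ (2E)/3 − E + (28 + x) = 2.
Multiply by 6: 2·(2E) − 3·(2E) + 6·(28 + x) = 12, i.e. 168 + 6x − (168 + 3x) = 12.
Collecting terms: 3x = 12, so x = 4.
Then 2E = 168 + 3·4 = 180, so E = 90, V = 2E/3 = 60, F = 28 + 4 = 32.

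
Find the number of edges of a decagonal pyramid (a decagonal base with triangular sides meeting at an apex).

20

A pyramid on an n-gon base has one n-gon and n triangles: V = 10 + 1 = 11, E = 2·10 = 20, F = 10 + 1 = 11.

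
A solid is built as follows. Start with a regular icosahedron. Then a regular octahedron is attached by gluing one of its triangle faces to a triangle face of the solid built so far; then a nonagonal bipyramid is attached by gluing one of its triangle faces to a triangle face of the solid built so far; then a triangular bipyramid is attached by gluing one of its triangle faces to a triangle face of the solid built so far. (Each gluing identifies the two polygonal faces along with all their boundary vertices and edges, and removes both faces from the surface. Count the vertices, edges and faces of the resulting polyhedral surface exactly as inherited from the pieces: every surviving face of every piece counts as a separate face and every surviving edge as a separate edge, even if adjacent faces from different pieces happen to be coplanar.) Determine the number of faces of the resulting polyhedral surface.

46

A regular icosahedron: V=12, E=30, F=20.
Attach a regular octahedron (V=6, E=12, F=8) along a 3-gon: merge 3 vertices and 3 edges, delete both glued faces → V=15, E=39, F=26.
Attach a nonagonal bipyramid (V=11, E=27, F=18) along a 3-gon: merge 3 vertices and 3 edges, delete both glued faces → V=23, E=63, F=42.
Attach a triangular bipyramid (V=5, E=9, F=6) along a 3-gon: merge 3 vertices and 3 edges, delete both glued faces → V=25, E=69, F=46.
Check: V − E + F = 25 − 69 + 46 = 2.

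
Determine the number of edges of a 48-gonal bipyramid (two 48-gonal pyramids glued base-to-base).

144

A bipyramid over an n-gon has 2n triangular faces and n + 2 vertices: V = 48 + 2 = 50, E = 3·48 = 144, F = 2·48 = 96.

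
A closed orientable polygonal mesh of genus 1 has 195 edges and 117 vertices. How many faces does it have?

78

For a closed orientable surface of genus 1, χ = 2 − 2·1 = 0.
F = 0 − V + E = 0 − 117 + 195 = 78.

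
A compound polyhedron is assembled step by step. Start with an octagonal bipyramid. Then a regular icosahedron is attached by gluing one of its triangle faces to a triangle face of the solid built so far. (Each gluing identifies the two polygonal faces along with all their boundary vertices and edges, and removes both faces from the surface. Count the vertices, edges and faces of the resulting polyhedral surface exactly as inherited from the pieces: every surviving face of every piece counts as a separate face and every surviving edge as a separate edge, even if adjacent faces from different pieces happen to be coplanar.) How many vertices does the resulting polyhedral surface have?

19

An octagonal bipyramid: V=10, E=24, F=16.
Attach a regular icosahedron (V=12, E=30, F=20) along a 3-gon: merge 3 vertices and 3 edges, delete both glued faces → V=19, E=51, F=34.
Check: V − E + F = 19 − 51 + 34 = 2.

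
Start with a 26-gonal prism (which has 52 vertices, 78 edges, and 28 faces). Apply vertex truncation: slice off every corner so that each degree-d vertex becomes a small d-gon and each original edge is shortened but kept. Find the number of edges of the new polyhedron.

234

Truncation replaces each original edge-end by a new vertex, so V′ = 2E = 156.
Each original edge survives, and each old vertex of degree d contributes d new edges; summing degrees gives Σd = 2E, so E′ = E + 2E = 3E = 234.
Each original face survives and each original vertex becomes one new face: F′ = F + V = 80.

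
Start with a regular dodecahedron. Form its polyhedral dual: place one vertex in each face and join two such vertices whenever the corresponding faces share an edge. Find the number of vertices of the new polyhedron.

12

The base solid has V = 20, E = 30, F = 12.
The dual swaps V and F and preserves E: V′ = F = 12, E′ = E = 30, F′ = V = 20.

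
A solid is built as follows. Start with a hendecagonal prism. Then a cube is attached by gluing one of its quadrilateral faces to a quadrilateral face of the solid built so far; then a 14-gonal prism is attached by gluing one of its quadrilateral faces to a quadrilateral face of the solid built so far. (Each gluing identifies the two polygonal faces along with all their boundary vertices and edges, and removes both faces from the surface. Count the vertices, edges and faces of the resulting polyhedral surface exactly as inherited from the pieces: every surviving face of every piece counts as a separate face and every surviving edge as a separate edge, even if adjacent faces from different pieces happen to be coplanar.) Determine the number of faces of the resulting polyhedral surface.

A hendecagonal prism: V=22, E=33, F=13.
Attach a cube (V=8, E=12, F=6) along a 4-gon: merge 4 vertices and 4 edges, delete both glued faces → V=26, E=41, F=17.
Attach a 14-gonal prism (V=28, E=42, F=16) along a 4-gon: merge 4 vertices and 4 edges, delete both glued faces → V=50, E=79, F=31.
Check: V − E + F = 50 − 79 + 31 = 2.

31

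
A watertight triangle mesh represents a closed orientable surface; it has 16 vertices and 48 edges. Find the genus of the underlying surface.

1

Every face is a triangle and each edge borders two faces, so 3F = 2·48, giving F = 32.
χ = V − E + F = 16 − 48 + 32 = 0.
For a closed orientable surface χ = 2 − 2g, so g = (2 − (0))/2 = 1.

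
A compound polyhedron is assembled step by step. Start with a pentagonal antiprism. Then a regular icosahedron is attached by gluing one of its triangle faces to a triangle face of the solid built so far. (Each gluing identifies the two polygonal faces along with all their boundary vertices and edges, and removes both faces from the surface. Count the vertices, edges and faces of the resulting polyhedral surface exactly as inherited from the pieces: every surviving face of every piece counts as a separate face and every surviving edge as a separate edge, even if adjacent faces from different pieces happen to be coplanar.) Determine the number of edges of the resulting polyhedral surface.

47

A pentagonal antiprism: V=10, E=20, F=12.
Attach a regular icosahedron (V=12, E=30, F=20) along a 3-gon: merge 3 vertices and 3 edges, delete both glued faces → V=19, E=47, F=30.
Check: V − E + F = 19 − 47 + 30 = 2.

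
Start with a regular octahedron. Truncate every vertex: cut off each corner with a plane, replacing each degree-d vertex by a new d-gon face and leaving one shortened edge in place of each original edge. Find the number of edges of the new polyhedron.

36

The base solid has V = 6, E = 12, F = 8.
Truncation replaces each original edge-end by a new vertex, so V′ = 2E = 24.
Each original edge survives, and each old vertex of degree d contributes d new edges; summing degrees gives Σd = 2E, so E′ = E + 2E = 3E = 36.
Each original face survives and each original vertex becomes one new face: F′ = F + V = 14.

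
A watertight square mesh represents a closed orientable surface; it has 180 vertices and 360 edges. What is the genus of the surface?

Every face is a square and each edge borders two faces, so 4F = 2·360, giving F = 180.
χ = V − E + F = 180 − 360 + 180 = 0.
For a closed orientable surface χ = 2 − 2g, so g = (2 − (0))/2 = 1.

1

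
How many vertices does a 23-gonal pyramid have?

A pyramid on an n-gon base has one n-gon and n triangles: V = 23 + 1 = 24, E = 2·23 = 46, F = 23 + 1 = 24.

24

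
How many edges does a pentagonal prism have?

15

A prism on an n-gon has two n-gon bases and n rectangular sides: V = 2·5 = 10, E = 3·5 = 15, F = 5 + 2 = 7.
Check: V − E + F = 10 − 15 + 7 = 2.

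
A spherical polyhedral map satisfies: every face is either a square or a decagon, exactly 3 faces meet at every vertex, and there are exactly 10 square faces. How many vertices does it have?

Let x be the number of decagons; then F = 10 + x.
Edge–face incidences: 2E = 4·10 + 10·x = 40 + 10x.
Every vertex has degree 3, so 3V = 2E.
Euler: V − E + F = 2 ⇒ (2E)/3 − E + (10 + x) = 2.
Multiply by 6: 2·(2E) − 3·(2E) + 6·(10 + x) = 12, i.e. 60 + 6x − (40 + 10x) = 12.
Collecting terms: −4x + 20 = 12, so −4x = −8, so x = 2.
Then 2E = 40 + 10·2 = 60, so E = 30, V = 2E/3 = 20, F = 10 + 2 = 12.

20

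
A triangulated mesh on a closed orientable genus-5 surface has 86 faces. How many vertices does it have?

35

χ = 2 − 2·5 = -8, and every face is a triangle so 3F = 2E.
E = 3·86/2 = 129. Then V = -8 + E − F = -8 + 129 − 86 = 35.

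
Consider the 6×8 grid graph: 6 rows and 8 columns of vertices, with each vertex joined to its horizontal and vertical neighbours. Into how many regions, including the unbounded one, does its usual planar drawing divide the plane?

36

The grid has V = 6·8 = 48 vertices and E = 6·7 + 8·5 = 82 edges.
F = 2 − V + E = 2 − 48 + 82 = 36.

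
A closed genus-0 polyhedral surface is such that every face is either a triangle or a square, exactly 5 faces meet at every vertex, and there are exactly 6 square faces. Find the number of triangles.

32

Let x be the number of triangles; then F = 6 + x.
Edge–face incidences: 2E = 4·6 + 3·x = 24 + 3x.
Every vertex has degree 5, so 5V = 2E.
Euler: V − E + F = 2 ⇒ (2E)/5 − E + (6 + x) = 2.
Multiply by 10: 2·(2E) − 5·(2E) + 10·(6 + x) = 20, i.e. 60 + 10x − 3·(24 + 3x) = 20.
Collecting terms: x − 12 = 20, so x = 32.
Then 2E = 24 + 3·32 = 120, so E = 60, V = 2E/5 = 24, F = 6 + 32 = 38.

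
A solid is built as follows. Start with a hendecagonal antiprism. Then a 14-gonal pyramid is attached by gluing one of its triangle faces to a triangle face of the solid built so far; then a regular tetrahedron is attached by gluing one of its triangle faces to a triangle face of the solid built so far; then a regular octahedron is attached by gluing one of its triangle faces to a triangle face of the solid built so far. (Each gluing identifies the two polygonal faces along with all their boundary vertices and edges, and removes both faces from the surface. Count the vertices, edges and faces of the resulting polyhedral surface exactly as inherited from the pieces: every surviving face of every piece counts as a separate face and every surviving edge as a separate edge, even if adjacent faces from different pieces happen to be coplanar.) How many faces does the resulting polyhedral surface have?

A hendecagonal antiprism: V=22, E=44, F=24.
Attach a 14-gonal pyramid (V=15, E=28, F=15) along a 3-gon: merge 3 vertices and 3 edges, delete both glued faces → V=34, E=69, F=37.
Attach a regular tetrahedron (V=4, E=6, F=4) along a 3-gon: merge 3 vertices and 3 edges, delete both glued faces → V=35, E=72, F=39.
Attach a regular octahedron (V=6, E=12, F=8) along a 3-gon: merge 3 vertices and 3 edges, delete both glued faces → V=38, E=81, F=45.
Check: V − E + F = 38 − 81 + 45 = 2.

45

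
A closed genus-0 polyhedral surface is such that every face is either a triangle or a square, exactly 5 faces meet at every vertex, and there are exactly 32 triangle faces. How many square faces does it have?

6

Let x be the number of squares; then F = 32 + x.
Edge–face incidences: 2E = 3·32 + 4·x = 96 + 4x.
Every vertex has degree 5, so 5V = 2E.
Euler: V − E + F = 2 ⇒ (2E)/5 − E + (32 + x) = 2.
Multiply by 10: 2·(2E) − 5·(2E) + 10·(32 + x) = 20, i.e. 320 + 10x − 3·(96 + 4x) = 20.
Collecting terms: −2x + 32 = 20, so −2x = −12, so x = 6.
Then 2E = 96 + 4·6 = 120, so E = 60, V = 2E/5 = 24, F = 32 + 6 = 38.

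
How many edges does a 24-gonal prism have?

72

A prism on an n-gon has two n-gon bases and n rectangular sides: V = 2·24 = 48, E = 3·24 = 72, F = 24 + 2 = 26.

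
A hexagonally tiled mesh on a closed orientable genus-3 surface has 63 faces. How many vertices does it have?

122

χ = 2 − 2·3 = -4, and every face is a hexagon so 6F = 2E.
E = 6·63/2 = 189. Then V = -4 + E − F = -4 + 189 − 63 = 122.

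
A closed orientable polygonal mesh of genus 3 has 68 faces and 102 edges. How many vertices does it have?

30

For a closed orientable surface of genus 3, χ = 2 − 2·3 = -4.
V = -4 + E − F = -4 + 102 − 68 = 30.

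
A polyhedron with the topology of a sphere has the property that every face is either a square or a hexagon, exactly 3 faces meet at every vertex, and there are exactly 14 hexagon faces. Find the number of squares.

6

Let x be the number of squares; then F = 14 + x.
Edge–face incidences: 2E = 6·14 + 4·x = 84 + 4x.
Every vertex has degree 3, so 3V = 2E.
Euler: V − E + F = 2 ⇒ (2E)/3 − E + (14 + x) = 2.
Multiply by 6: 2·(2E) − 3·(2E) + 6·(14 + x) = 12, i.e. 84 + 6x − (84 + 4x) = 12.
Collecting terms: 2x = 12, so x = 6.
Then 2E = 84 + 4·6 = 108, so E = 54, V = 2E/3 = 36, F = 14 + 6 = 20.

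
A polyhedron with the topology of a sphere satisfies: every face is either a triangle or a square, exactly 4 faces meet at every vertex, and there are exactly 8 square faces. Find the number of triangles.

8

Let x be the number of triangles; then F = 8 + x.
Edge–face incidences: 2E = 4·8 + 3·x = 32 + 3x.
Every vertex has degree 4, so 4V = 2E.
Euler: V − E + F = 2 ⇒ (2E)/4 − E + (8 + x) = 2.
Multiply by 8: 2·(2E) − 4·(2E) + 8·(8 + x) = 16, i.e. 64 + 8x − 2·(32 + 3x) = 16.
Collecting terms: 2x = 16, so x = 8.
Then 2E = 32 + 3·8 = 56, so E = 28, V = 2E/4 = 14, F = 8 + 8 = 16.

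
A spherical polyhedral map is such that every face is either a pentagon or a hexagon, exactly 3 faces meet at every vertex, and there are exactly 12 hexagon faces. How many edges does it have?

Let x be the number of pentagons; then F = 12 + x.
Edge–face incidences: 2E = 6·12 + 5·x = 72 + 5x.
Every vertex has degree 3, so 3V = 2E.
Euler: V − E + F = 2 ⇒ (2E)/3 − E + (12 + x) = 2.
Multiply by 6: 2·(2E) − 3·(2E) + 6·(12 + x) = 12, i.e. 72 + 6x − (72 + 5x) = 12.
Collecting terms: x = 12.
Then 2E = 72 + 5·12 = 132, so E = 66, V = 2E/3 = 44, F = 12 + 12 = 24.

66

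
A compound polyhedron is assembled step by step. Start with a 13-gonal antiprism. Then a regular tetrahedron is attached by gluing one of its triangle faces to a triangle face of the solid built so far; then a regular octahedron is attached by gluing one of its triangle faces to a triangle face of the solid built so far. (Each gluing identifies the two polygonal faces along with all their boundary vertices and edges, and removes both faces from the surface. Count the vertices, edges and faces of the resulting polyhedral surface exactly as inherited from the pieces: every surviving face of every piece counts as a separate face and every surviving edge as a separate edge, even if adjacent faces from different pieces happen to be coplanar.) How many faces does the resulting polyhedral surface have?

36

A 13-gonal antiprism: V=26, E=52, F=28.
Attach a regular tetrahedron (V=4, E=6, F=4) along a 3-gon: merge 3 vertices and 3 edges, delete both glued faces → V=27, E=55, F=30.
Attach a regular octahedron (V=6, E=12, F=8) along a 3-gon: merge 3 vertices and 3 edges, delete both glued faces → V=30, E=64, F=36.
Check: V − E + F = 30 − 64 + 36 = 2.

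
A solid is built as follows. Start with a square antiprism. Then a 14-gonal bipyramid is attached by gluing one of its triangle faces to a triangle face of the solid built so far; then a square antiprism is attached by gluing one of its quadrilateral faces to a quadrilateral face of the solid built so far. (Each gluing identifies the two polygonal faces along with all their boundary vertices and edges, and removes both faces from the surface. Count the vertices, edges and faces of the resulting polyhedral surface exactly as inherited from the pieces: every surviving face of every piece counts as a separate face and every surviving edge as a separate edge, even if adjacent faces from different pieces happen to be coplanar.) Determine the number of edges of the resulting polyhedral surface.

67

A square antiprism: V=8, E=16, F=10.
Attach a 14-gonal bipyramid (V=16, E=42, F=28) along a 3-gon: merge 3 vertices and 3 edges, delete both glued faces → V=21, E=55, F=36.
Attach a square antiprism (V=8, E=16, F=10) along a 4-gon: merge 4 vertices and 4 edges, delete both glued faces → V=25, E=67, F=44.
Check: V − E + F = 25 − 67 + 44 = 2.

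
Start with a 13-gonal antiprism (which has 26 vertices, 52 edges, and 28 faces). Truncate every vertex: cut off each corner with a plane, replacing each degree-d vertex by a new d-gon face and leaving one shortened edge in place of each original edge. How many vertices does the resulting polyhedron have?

104

Truncation replaces each original edge-end by a new vertex, so V′ = 2E = 104.
Each original edge survives, and each old vertex of degree d contributes d new edges; summing degrees gives Σd = 2E, so E′ = E + 2E = 3E = 156.
Each original face survives and each original vertex becomes one new face: F′ = F + V = 54.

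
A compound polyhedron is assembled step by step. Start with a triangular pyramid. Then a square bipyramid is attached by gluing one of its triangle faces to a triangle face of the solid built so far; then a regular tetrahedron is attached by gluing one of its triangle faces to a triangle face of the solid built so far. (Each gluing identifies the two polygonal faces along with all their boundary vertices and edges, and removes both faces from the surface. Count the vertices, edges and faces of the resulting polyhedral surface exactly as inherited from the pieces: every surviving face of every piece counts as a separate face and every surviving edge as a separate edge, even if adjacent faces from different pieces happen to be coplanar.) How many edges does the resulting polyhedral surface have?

18

A triangular pyramid: V=4, E=6, F=4.
Attach a square bipyramid (V=6, E=12, F=8) along a 3-gon: merge 3 vertices and 3 edges, delete both glued faces → V=7, E=15, F=10.
Attach a regular tetrahedron (V=4, E=6, F=4) along a 3-gon: merge 3 vertices and 3 edges, delete both glued faces → V=8, E=18, F=12.
Check: V − E + F = 8 − 18 + 12 = 2.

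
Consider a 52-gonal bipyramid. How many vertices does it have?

A bipyramid over an n-gon has 2n triangular faces and n + 2 vertices: V = 52 + 2 = 54, E = 3·52 = 156, F = 2·52 = 104.

54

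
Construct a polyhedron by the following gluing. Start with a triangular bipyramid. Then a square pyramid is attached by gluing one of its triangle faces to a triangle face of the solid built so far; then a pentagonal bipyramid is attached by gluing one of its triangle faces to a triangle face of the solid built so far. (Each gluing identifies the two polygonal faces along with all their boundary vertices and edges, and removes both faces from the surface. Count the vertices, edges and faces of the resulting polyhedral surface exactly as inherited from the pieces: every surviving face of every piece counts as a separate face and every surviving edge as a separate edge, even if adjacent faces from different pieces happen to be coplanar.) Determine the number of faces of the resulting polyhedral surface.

17

A triangular bipyramid: V=5, E=9, F=6.
Attach a square pyramid (V=5, E=8, F=5) along a 3-gon: merge 3 vertices and 3 edges, delete both glued faces → V=7, E=14, F=9.
Attach a pentagonal bipyramid (V=7, E=15, F=10) along a 3-gon: merge 3 vertices and 3 edges, delete both glued faces → V=11, E=26, F=17.
Check: V − E + F = 11 − 26 + 17 = 2.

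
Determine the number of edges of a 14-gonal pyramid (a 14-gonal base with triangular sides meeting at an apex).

28

A pyramid on an n-gon base has one n-gon and n triangles: V = 14 + 1 = 15, E = 2·14 = 28, F = 14 + 1 = 15.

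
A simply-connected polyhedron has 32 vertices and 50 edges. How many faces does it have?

Here V − E + F = 2.
F = 2 − V + E = 2 − 32 + 50 = 20.

20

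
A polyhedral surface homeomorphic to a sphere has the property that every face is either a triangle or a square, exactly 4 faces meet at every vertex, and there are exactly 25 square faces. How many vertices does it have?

31

Let x be the number of triangles; then F = 25 + x.
Edge–face incidences: 2E = 4·25 + 3·x = 100 + 3x.
Every vertex has degree 4, so 4V = 2E.
Euler: V − E + F = 2 ⇒ (2E)/4 − E + (25 + x) = 2.
Multiply by 8: 2·(2E) − 4·(2E) + 8·(25 + x) = 16, i.e. 200 + 8x − 2·(100 + 3x) = 16.
Collecting terms: 2x = 16, so x = 8.
Then 2E = 100 + 3·8 = 124, so E = 62, V = 2E/4 = 31, F = 25 + 8 = 33.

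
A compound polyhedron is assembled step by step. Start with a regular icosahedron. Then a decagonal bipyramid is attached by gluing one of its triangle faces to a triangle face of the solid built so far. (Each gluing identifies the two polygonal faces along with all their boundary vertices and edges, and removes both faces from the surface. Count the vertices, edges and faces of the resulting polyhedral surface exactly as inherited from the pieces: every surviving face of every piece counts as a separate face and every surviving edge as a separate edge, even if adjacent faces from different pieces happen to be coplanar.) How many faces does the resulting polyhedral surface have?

38

A regular icosahedron: V=12, E=30, F=20.
Attach a decagonal bipyramid (V=12, E=30, F=20) along a 3-gon: merge 3 vertices and 3 edges, delete both glued faces → V=21, E=57, F=38.
Check: V − E + F = 21 − 57 + 38 = 2.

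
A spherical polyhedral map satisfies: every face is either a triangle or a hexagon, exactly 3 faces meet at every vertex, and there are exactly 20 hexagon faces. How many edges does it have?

66

Let x be the number of triangles; then F = 20 + x.
Edge–face incidences: 2E = 6·20 + 3·x = 120 + 3x.
Every vertex has degree 3, so 3V = 2E.
Euler: V − E + F = 2 ⇒ (2E)/3 − E + (20 + x) = 2.
Multiply by 6: 2·(2E) − 3·(2E) + 6·(20 + x) = 12, i.e. 120 + 6x − (120 + 3x) = 12.
Collecting terms: 3x = 12, so x = 4.
Then 2E = 120 + 3·4 = 132, so E = 66, V = 2E/3 = 44, F = 20 + 4 = 24.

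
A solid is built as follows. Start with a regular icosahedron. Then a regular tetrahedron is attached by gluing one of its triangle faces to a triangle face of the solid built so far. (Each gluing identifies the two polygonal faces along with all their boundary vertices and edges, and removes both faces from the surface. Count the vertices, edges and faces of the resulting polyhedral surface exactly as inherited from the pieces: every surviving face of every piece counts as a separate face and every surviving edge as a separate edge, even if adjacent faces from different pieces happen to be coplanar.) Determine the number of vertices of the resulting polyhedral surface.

A regular icosahedron: V=12, E=30, F=20.
Attach a regular tetrahedron (V=4, E=6, F=4) along a 3-gon: merge 3 vertices and 3 edges, delete both glued faces → V=13, E=33, F=22.
Check: V − E + F = 13 − 33 + 22 = 2.

13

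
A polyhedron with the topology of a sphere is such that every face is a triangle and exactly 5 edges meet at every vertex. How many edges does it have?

30

Each face has 3 edges and each edge borders two faces, so 2E = 3F.
Each vertex has degree 5, so 5V = 2E and hence V = 3F/5.
Euler: V − E + F = 2 ⇒ (3F/5) − (3F/2) + F = 2.
Multiply by 10: (6 − 15 + 10)F = 20, i.e. 1F = 20.
So F = 20, E = 3·20/2 = 30, V = 3·20/5 = 12.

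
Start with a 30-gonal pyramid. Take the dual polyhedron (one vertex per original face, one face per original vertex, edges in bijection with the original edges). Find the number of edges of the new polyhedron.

60

The base solid has V = 31, E = 60, F = 31.
The dual swaps V and F and preserves E: V′ = F = 31, E′ = E = 60, F′ = V = 31.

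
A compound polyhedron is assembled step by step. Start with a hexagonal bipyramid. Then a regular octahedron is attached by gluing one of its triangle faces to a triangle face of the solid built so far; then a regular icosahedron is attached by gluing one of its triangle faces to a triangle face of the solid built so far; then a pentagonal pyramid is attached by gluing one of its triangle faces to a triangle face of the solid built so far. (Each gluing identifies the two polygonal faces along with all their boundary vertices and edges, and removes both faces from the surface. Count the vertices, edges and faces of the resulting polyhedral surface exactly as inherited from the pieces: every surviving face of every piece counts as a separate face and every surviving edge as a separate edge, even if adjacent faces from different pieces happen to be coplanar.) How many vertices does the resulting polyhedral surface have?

A hexagonal bipyramid: V=8, E=18, F=12.
Attach a regular octahedron (V=6, E=12, F=8) along a 3-gon: merge 3 vertices and 3 edges, delete both glued faces → V=11, E=27, F=18.
Attach a regular icosahedron (V=12, E=30, F=20) along a 3-gon: merge 3 vertices and 3 edges, delete both glued faces → V=20, E=54, F=36.
Attach a pentagonal pyramid (V=6, E=10, F=6) along a 3-gon: merge 3 vertices and 3 edges, delete both glued faces → V=23, E=61, F=40.
Check: V − E + F = 23 − 61 + 40 = 2.

23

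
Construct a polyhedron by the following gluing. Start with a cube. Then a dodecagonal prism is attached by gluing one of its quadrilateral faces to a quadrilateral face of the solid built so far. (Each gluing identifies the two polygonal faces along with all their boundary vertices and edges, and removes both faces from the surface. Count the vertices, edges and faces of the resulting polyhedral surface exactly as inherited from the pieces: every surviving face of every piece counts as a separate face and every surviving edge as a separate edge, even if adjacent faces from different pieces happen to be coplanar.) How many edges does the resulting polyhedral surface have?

A cube: V=8, E=12, F=6.
Attach a dodecagonal prism (V=24, E=36, F=14) along a 4-gon: merge 4 vertices and 4 edges, delete both glued faces → V=28, E=44, F=18.
Check: V − E + F = 28 − 44 + 18 = 2.

44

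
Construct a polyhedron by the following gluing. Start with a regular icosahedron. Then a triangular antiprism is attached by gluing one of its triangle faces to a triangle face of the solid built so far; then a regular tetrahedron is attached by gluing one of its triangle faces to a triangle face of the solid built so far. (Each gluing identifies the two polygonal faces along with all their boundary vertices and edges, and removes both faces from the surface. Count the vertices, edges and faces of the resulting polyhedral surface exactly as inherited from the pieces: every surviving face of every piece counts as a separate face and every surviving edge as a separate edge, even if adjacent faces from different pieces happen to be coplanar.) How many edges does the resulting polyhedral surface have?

A regular icosahedron: V=12, E=30, F=20.
Attach a triangular antiprism (V=6, E=12, F=8) along a 3-gon: merge 3 vertices and 3 edges, delete both glued faces → V=15, E=39, F=26.
Attach a regular tetrahedron (V=4, E=6, F=4) along a 3-gon: merge 3 vertices and 3 edges, delete both glued faces → V=16, E=42, F=28.
Check: V − E + F = 16 − 42 + 28 = 2.

42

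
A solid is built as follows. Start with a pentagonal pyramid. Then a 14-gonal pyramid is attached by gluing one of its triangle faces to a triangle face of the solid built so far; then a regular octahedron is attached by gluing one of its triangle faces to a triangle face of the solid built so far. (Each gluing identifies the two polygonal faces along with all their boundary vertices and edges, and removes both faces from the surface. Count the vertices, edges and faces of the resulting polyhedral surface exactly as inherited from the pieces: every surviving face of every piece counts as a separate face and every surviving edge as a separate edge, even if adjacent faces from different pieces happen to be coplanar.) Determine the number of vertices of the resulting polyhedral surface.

A pentagonal pyramid: V=6, E=10, F=6.
Attach a 14-gonal pyramid (V=15, E=28, F=15) along a 3-gon: merge 3 vertices and 3 edges, delete both glued faces → V=18, E=35, F=19.
Attach a regular octahedron (V=6, E=12, F=8) along a 3-gon: merge 3 vertices and 3 edges, delete both glued faces → V=21, E=44, F=25.
Check: V − E + F = 21 − 44 + 25 = 2.

21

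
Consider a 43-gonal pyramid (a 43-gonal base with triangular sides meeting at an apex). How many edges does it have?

A pyramid on an n-gon base has one n-gon and n triangles: V = 43 + 1 = 44, E = 2·43 = 86, F = 43 + 1 = 44.

86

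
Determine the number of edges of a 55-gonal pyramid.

110

A pyramid on an n-gon base has one n-gon and n triangles: V = 55 + 1 = 56, E = 2·55 = 110, F = 55 + 1 = 56.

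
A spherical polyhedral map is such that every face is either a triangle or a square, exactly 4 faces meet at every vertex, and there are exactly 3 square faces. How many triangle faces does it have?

Let x be the number of triangles; then F = 3 + x.
Edge–face incidences: 2E = 4·3 + 3·x = 12 + 3x.
Every vertex has degree 4, so 4V = 2E.
Euler: V − E + F = 2 ⇒ (2E)/4 − E + (3 + x) = 2.
Multiply by 8: 2·(2E) − 4·(2E) + 8·(3 + x) = 16, i.e. 24 + 8x − 2·(12 + 3x) = 16.
Collecting terms: 2x = 16, so x = 8.
Then 2E = 12 + 3·8 = 36, so E = 18, V = 2E/4 = 9, F = 3 + 8 = 11.

8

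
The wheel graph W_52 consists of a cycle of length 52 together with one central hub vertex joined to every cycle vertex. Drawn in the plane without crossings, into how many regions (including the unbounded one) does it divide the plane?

53

W_52 has V = 52 + 1 = 53 vertices and E = 2·52 = 104 edges.
By Euler's formula F = 2 − V + E = 2 − 53 + 104 = 53.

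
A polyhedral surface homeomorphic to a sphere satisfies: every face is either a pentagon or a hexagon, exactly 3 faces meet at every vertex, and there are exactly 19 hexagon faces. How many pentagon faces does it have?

Let x be the number of pentagons; then F = 19 + x.
Edge–face incidences: 2E = 6·19 + 5·x = 114 + 5x.
Every vertex has degree 3, so 3V = 2E.
Euler: V − E + F = 2 ⇒ (2E)/3 − E + (19 + x) = 2.
Multiply by 6: 2·(2E) − 3·(2E) + 6·(19 + x) = 12, i.e. 114 + 6x − (114 + 5x) = 12.
Collecting terms: x = 12.
Then 2E = 114 + 5·12 = 174, so E = 87, V = 2E/3 = 58, F = 19 + 12 = 31.

12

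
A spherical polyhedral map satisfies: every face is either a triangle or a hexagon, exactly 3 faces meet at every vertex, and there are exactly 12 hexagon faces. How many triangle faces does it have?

4

Let x be the number of triangles; then F = 12 + x.
Edge–face incidences: 2E = 6·12 + 3·x = 72 + 3x.
Every vertex has degree 3, so 3V = 2E.
Euler: V − E + F = 2 ⇒ (2E)/3 − E + (12 + x) = 2.
Multiply by 6: 2·(2E) − 3·(2E) + 6·(12 + x) = 12, i.e. 72 + 6x − (72 + 3x) = 12.
Collecting terms: 3x = 12, so x = 4.
Then 2E = 72 + 3·4 = 84, so E = 42, V = 2E/3 = 28, F = 12 + 4 = 16.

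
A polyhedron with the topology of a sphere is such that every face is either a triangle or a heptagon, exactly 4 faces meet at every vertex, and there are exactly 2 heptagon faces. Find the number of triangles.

14

Let x be the number of triangles; then F = 2 + x.
Edge–face incidences: 2E = 7·2 + 3·x = 14 + 3x.
Every vertex has degree 4, so 4V = 2E.
Euler: V − E + F = 2 ⇒ (2E)/4 − E + (2 + x) = 2.
Multiply by 8: 2·(2E) − 4·(2E) + 8·(2 + x) = 16, i.e. 16 + 8x − 2·(14 + 3x) = 16.
Collecting terms: 2x − 12 = 16, so 2x = 28, so x = 14.
Then 2E = 14 + 3·14 = 56, so E = 28, V = 2E/4 = 14, F = 2 + 14 = 16.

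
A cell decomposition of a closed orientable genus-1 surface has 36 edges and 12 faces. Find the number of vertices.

24

For a closed orientable surface of genus 1, χ = 2 − 2·1 = 0.
V = 0 + E − F = 0 + 36 − 12 = 24.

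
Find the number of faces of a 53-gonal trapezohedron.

106

The n-trapezohedron (dual of the n-antiprism) has V = 2·53 + 2 = 108, E = 4·53 = 212, F = 2·53 = 106.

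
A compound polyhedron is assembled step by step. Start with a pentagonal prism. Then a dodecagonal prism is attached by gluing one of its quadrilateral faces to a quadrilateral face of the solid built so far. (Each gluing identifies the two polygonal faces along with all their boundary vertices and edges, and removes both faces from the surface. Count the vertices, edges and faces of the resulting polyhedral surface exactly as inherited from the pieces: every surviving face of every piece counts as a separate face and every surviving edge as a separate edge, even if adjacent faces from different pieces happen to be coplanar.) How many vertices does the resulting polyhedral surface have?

30

A pentagonal prism: V=10, E=15, F=7.
Attach a dodecagonal prism (V=24, E=36, F=14) along a 4-gon: merge 4 vertices and 4 edges, delete both glued faces → V=30, E=47, F=19.
Check: V − E + F = 30 − 47 + 19 = 2.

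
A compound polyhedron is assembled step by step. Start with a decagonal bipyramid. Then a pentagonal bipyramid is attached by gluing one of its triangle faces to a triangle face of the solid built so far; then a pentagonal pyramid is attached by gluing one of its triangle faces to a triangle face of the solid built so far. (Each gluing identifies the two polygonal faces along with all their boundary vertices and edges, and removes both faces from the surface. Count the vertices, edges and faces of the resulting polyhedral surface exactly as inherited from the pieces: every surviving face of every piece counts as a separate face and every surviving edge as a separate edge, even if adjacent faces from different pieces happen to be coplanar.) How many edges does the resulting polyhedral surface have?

49

A decagonal bipyramid: V=12, E=30, F=20.
Attach a pentagonal bipyramid (V=7, E=15, F=10) along a 3-gon: merge 3 vertices and 3 edges, delete both glued faces → V=16, E=42, F=28.
Attach a pentagonal pyramid (V=6, E=10, F=6) along a 3-gon: merge 3 vertices and 3 edges, delete both glued faces → V=19, E=49, F=32.
Check: V − E + F = 19 − 49 + 32 = 2.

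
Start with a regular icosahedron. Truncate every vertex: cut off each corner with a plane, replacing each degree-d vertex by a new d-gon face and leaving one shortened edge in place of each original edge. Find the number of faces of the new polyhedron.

32

The base solid has V = 12, E = 30, F = 20.
Truncation replaces each original edge-end by a new vertex, so V′ = 2E = 60.
Each original edge survives, and each old vertex of degree d contributes d new edges; summing degrees gives Σd = 2E, so E′ = E + 2E = 3E = 90.
Each original face survives and each original vertex becomes one new face: F′ = F + V = 32.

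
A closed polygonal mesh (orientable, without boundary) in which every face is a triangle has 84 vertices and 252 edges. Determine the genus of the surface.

1

Every face is a triangle and each edge borders two faces, so 3F = 2·252, giving F = 168.
χ = V − E + F = 84 − 252 + 168 = 0.
For a closed orientable surface χ = 2 − 2g, so g = (2 − (0))/2 = 1.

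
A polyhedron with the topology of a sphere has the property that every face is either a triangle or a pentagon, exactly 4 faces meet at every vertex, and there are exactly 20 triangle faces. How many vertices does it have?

30

Let x be the number of pentagons; then F = 20 + x.
Edge–face incidences: 2E = 3·20 + 5·x = 60 + 5x.
Every vertex has degree 4, so 4V = 2E.
Euler: V − E + F = 2 ⇒ (2E)/4 − E + (20 + x) = 2.
Multiply by 8: 2·(2E) − 4·(2E) + 8·(20 + x) = 16, i.e. 160 + 8x − 2·(60 + 5x) = 16.
Collecting terms: −2x + 40 = 16, so −2x = −24, so x = 12.
Then 2E = 60 + 5·12 = 120, so E = 60, V = 2E/4 = 30, F = 20 + 12 = 32.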